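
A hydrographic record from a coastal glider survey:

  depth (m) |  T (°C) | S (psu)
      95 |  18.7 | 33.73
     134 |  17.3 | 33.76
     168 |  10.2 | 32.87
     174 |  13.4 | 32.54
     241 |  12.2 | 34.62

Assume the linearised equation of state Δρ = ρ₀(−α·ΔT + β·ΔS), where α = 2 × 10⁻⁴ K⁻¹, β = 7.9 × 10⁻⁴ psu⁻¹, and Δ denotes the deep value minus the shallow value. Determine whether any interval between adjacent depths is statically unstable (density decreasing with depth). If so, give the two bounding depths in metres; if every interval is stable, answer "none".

168–174 m

Evaluate Δρ/ρ₀ = −αΔT + βΔS across each adjacent pair:
  95–134 m: −αΔT+βΔS = −(2 × 10⁻⁴)(-1.4)+(7.9 × 10⁻⁴)(+0.03) = 3.0 × 10⁻⁴ → stable
  134–168 m: −αΔT+βΔS = −(2 × 10⁻⁴)(-7.1)+(7.9 × 10⁻⁴)(-0.89) = 7.2 × 10⁻⁴ → stable
  168–174 m: −αΔT+βΔS = −(2 × 10⁻⁴)(+3.2)+(7.9 × 10⁻⁴)(-0.33) = -9.0 × 10⁻⁴ → UNSTABLE
  174–241 m: −αΔT+βΔS = −(2 × 10⁻⁴)(-1.2)+(7.9 × 10⁻⁴)(+2.08) = 1.9 × 10⁻³ → stable
The 168–174 m interval has Δρ < 0: lighter water underlies denser water.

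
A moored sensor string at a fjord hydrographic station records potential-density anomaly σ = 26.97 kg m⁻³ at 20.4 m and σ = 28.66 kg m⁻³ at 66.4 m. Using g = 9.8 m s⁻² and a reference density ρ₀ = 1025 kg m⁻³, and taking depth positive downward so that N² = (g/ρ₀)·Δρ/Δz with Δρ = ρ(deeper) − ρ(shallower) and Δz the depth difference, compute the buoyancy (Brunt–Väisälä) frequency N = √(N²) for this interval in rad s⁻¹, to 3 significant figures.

0.0187 rad s⁻¹

Δρ = 1028.66 − 1026.97 = 1.69 kg m⁻³ over Δz = 66.4 − 20.4 = 46 m.
N² = (9.8/1025) × (1.69/46) = 3.5126 × 10⁻⁴ s⁻².
N = √(3.5126 × 10⁻⁴) = 0.018742 rad s⁻¹ ≈ 0.0187 rad s⁻¹.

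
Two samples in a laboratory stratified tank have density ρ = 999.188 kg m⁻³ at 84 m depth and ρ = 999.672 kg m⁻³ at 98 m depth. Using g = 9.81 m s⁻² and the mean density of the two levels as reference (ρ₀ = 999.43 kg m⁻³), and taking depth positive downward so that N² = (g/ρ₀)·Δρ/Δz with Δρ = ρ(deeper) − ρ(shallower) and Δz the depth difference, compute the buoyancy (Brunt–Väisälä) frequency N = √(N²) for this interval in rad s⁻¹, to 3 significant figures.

Δρ = 999.672 − 999.188 = 0.484 kg m⁻³ over Δz = 98 − 84 = 14 m.
N² = (9.81/999.43) × (0.484/14) = 3.3934 × 10⁻⁴ s⁻².
N = √(3.3934 × 10⁻⁴) = 0.018421 rad s⁻¹ ≈ 0.0184 rad s⁻¹.

0.0184 rad s⁻¹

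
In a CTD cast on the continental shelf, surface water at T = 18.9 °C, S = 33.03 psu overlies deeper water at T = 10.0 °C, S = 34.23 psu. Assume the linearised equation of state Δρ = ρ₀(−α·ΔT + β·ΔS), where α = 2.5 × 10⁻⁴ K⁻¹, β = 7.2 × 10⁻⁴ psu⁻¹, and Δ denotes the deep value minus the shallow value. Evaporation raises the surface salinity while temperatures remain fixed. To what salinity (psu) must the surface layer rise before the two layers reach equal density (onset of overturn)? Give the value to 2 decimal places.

Neutral buoyancy requires −α(T_deep − T_surf) + β(S_deep − S_surf′) = 0.
S_surf′ = S_deep − (α/β)·ΔT = 34.23 − (2.5 × 10⁻⁴/7.2 × 10⁻⁴)·(-8.9) = 37.3203 psu.
Increase required: 37.3203 − 33.03 = 4.2903 psu.

37.32 psu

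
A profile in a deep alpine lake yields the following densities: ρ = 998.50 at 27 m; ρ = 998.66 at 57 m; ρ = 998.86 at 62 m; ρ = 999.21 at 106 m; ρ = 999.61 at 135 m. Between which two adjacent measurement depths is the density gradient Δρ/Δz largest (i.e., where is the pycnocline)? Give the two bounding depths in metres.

57–62 m

Compute the density gradient over each adjacent pair:
  27–57 m: Δρ/Δz = 0.16/30 = 5.3 × 10⁻³ kg m⁻⁴
  57–62 m: Δρ/Δz = 0.20/5 = 0.040 kg m⁻⁴
  62–106 m: Δρ/Δz = 0.35/44 = 8.0 × 10⁻³ kg m⁻⁴
  106–135 m: Δρ/Δz = 0.40/29 = 0.014 kg m⁻⁴
The largest gradient is in the 57–62 m interval — the pycnocline.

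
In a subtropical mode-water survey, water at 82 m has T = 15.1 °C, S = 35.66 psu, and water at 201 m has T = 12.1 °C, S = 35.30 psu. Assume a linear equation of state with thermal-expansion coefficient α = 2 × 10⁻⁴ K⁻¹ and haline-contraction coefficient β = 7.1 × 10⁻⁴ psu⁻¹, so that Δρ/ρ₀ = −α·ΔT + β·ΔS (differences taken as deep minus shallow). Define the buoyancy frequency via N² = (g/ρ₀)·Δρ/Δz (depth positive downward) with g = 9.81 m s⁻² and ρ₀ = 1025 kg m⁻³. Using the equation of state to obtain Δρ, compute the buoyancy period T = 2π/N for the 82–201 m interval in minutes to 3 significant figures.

19.7 min

ΔT = -3.0 K, ΔS = -0.36 psu (deep − shallow).
Δρ/ρ₀ = −αΔT + βΔS = 6.00 × 10⁻⁴ − 2.556 × 10⁻⁴ = 3.444 × 10⁻⁴, so Δρ ≈ 0.3530 kg m⁻³.
N² = (g/ρ₀)·Δρ/Δz = g·(Δρ/ρ₀)/Δz = 9.81 × 3.444 × 10⁻⁴ / 119 = 2.8391 × 10⁻⁵ s⁻².
N = √(2.8391 × 10⁻⁵) = 5.3283 × 10⁻³ rad s⁻¹ → T = 2π/N = 1.1792 × 10³ s = 19.653 min ≈ 19.7 min.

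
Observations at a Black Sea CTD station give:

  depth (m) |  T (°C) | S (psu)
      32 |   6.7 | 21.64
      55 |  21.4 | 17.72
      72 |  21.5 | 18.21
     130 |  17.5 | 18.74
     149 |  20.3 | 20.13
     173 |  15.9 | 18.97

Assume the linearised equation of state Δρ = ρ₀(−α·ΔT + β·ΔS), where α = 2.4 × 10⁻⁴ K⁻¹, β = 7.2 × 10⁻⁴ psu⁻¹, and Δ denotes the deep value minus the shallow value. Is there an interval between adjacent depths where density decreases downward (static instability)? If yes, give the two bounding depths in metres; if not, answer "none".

Evaluate Δρ/ρ₀ = −αΔT + βΔS across each adjacent pair:
  32–55 m: −αΔT+βΔS = −(2.4 × 10⁻⁴)(+14.7)+(7.2 × 10⁻⁴)(-3.92) = -6.4 × 10⁻³ → UNSTABLE
  55–72 m: −αΔT+βΔS = −(2.4 × 10⁻⁴)(+0.1)+(7.2 × 10⁻⁴)(+0.49) = 3.3 × 10⁻⁴ → stable
  72–130 m: −αΔT+βΔS = −(2.4 × 10⁻⁴)(-4.0)+(7.2 × 10⁻⁴)(+0.53) = 1.3 × 10⁻³ → stable
  130–149 m: −αΔT+βΔS = −(2.4 × 10⁻⁴)(+2.8)+(7.2 × 10⁻⁴)(+1.39) = 3.3 × 10⁻⁴ → stable
  149–173 m: −αΔT+βΔS = −(2.4 × 10⁻⁴)(-4.4)+(7.2 × 10⁻⁴)(-1.16) = 2.2 × 10⁻⁴ → stable
The 32–55 m interval has Δρ < 0: lighter water underlies denser water.

32–55 m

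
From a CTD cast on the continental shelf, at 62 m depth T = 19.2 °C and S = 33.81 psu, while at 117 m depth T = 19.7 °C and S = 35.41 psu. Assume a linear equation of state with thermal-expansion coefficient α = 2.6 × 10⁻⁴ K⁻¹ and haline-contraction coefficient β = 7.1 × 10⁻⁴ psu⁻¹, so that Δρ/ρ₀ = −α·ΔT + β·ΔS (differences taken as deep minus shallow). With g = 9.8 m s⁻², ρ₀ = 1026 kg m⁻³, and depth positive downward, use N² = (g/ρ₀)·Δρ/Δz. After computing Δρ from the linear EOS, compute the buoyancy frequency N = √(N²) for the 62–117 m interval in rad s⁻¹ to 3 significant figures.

ΔT = +0.5 K, ΔS = +1.60 psu (deep − shallow).
Δρ/ρ₀ = −αΔT + βΔS = -1.30 × 10⁻⁴ + 1.136 × 10⁻³ = 1.006 × 10⁻³, so Δρ ≈ 1.032 kg m⁻³.
N² = (g/ρ₀)·Δρ/Δz = g·(Δρ/ρ₀)/Δz = 9.8 × 1.006 × 10⁻³ / 55 = 1.7925 × 10⁻⁴ s⁻².
N = √(1.7925 × 10⁻⁴) = 0.013388 rad s⁻¹ ≈ 0.0134 rad s⁻¹.

0.0134 rad s⁻¹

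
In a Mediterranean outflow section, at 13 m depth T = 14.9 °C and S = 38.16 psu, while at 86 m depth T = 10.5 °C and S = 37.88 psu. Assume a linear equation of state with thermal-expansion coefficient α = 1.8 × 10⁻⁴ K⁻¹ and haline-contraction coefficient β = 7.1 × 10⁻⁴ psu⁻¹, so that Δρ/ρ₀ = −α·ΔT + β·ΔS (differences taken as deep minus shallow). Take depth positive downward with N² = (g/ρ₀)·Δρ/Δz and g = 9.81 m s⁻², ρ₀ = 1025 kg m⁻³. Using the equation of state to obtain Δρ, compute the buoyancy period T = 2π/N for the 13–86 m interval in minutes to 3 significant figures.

11.7 min

ΔT = -4.4 K, ΔS = -0.28 psu (deep − shallow).
Δρ/ρ₀ = −αΔT + βΔS = 7.92 × 10⁻⁴ − 1.988 × 10⁻⁴ = 5.932 × 10⁻⁴, so Δρ ≈ 0.6080 kg m⁻³.
N² = (g/ρ₀)·Δρ/Δz = g·(Δρ/ρ₀)/Δz = 9.81 × 5.932 × 10⁻⁴ / 73 = 7.9716 × 10⁻⁵ s⁻².
N = √(7.9716 × 10⁻⁵) = 8.9284 × 10⁻³ rad s⁻¹ → T = 2π/N = 703.73 s = 11.729 min ≈ 11.7 min.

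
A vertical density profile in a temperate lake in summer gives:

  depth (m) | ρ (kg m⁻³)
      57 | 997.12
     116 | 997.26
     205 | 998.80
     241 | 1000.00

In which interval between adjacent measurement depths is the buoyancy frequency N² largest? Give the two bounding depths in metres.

205–241 m

Compute the density gradient over each adjacent pair:
  57–116 m: Δρ/Δz = 0.14/59 = 2.4 × 10⁻³ kg m⁻⁴
  116–205 m: Δρ/Δz = 1.54/89 = 0.017 kg m⁻⁴
  205–241 m: Δρ/Δz = 1.20/36 = 0.033 kg m⁻⁴
The largest gradient is in the 205–241 m interval — the pycnocline.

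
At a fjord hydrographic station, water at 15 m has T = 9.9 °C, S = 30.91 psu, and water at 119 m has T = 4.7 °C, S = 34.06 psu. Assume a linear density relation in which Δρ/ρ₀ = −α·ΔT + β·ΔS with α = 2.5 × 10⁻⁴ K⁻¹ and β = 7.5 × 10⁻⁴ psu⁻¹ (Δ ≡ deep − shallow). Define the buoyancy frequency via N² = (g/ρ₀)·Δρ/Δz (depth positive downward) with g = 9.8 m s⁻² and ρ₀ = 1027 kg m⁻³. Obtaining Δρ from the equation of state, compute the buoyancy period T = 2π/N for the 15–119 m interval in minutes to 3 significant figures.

ΔT = -5.2 K, ΔS = +3.15 psu (deep − shallow).
Δρ/ρ₀ = −αΔT + βΔS = 1.30 × 10⁻³ + 2.3625 × 10⁻³ = 3.6625 × 10⁻³, so Δρ ≈ 3.761 kg m⁻³.
N² = (g/ρ₀)·Δρ/Δz = g·(Δρ/ρ₀)/Δz = 9.8 × 3.6625 × 10⁻³ / 104 = 3.4512 × 10⁻⁴ s⁻².
N = √(3.4512 × 10⁻⁴) = 0.018577 rad s⁻¹ → T = 2π/N = 338.22 s = 5.6370 min ≈ 5.64 min.

5.64 min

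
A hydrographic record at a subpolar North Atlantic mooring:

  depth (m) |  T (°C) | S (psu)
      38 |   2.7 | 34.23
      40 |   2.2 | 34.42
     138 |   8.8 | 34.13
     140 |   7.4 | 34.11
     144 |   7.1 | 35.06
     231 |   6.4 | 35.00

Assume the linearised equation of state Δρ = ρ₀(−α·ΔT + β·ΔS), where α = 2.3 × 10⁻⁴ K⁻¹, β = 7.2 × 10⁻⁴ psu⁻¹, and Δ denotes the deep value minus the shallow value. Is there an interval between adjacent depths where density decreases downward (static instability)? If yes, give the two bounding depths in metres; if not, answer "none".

40–138 m

Evaluate Δρ/ρ₀ = −αΔT + βΔS across each adjacent pair:
  38–40 m: −αΔT+βΔS = −(2.3 × 10⁻⁴)(-0.5)+(7.2 × 10⁻⁴)(+0.19) = 2.5 × 10⁻⁴ → stable
  40–138 m: −αΔT+βΔS = −(2.3 × 10⁻⁴)(+6.6)+(7.2 × 10⁻⁴)(-0.29) = -1.7 × 10⁻³ → UNSTABLE
  138–140 m: −αΔT+βΔS = −(2.3 × 10⁻⁴)(-1.4)+(7.2 × 10⁻⁴)(-0.02) = 3.1 × 10⁻⁴ → stable
  140–144 m: −αΔT+βΔS = −(2.3 × 10⁻⁴)(-0.3)+(7.2 × 10⁻⁴)(+0.95) = 7.5 × 10⁻⁴ → stable
  144–231 m: −αΔT+βΔS = −(2.3 × 10⁻⁴)(-0.7)+(7.2 × 10⁻⁴)(-0.06) = 1.2 × 10⁻⁴ → stable
The 40–138 m interval has Δρ < 0: lighter water underlies denser water.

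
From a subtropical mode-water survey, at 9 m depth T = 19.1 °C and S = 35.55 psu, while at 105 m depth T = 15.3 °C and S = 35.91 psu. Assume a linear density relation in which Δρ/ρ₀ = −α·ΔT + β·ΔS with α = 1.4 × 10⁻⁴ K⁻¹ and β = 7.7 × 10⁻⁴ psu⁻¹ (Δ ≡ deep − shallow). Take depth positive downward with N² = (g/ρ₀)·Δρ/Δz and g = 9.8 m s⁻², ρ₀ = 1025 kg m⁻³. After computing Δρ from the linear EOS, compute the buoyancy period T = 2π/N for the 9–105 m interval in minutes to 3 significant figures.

11.5 min

ΔT = -3.8 K, ΔS = +0.36 psu (deep − shallow).
Δρ/ρ₀ = −αΔT + βΔS = 5.32 × 10⁻⁴ + 2.772 × 10⁻⁴ = 8.092 × 10⁻⁴, so Δρ ≈ 0.8294 kg m⁻³.
N² = (g/ρ₀)·Δρ/Δz = g·(Δρ/ρ₀)/Δz = 9.8 × 8.092 × 10⁻⁴ / 96 = 8.2606 × 10⁻⁵ s⁻².
N = √(8.2606 × 10⁻⁵) = 9.0888 × 10⁻³ rad s⁻¹ → T = 2π/N = 691.31 s = 11.522 min ≈ 11.5 min.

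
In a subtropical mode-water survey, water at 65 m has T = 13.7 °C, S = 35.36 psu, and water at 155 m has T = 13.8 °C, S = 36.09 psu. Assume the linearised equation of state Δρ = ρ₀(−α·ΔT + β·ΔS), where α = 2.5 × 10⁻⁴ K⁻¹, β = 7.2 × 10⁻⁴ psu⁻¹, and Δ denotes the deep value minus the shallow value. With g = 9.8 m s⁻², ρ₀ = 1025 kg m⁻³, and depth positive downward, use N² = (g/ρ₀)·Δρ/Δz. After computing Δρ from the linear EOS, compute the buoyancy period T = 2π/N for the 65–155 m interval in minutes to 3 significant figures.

ΔT = +0.1 K, ΔS = +0.73 psu (deep − shallow).
Δρ/ρ₀ = −αΔT + βΔS = -2.50 × 10⁻⁵ + 5.256 × 10⁻⁴ = 5.006 × 10⁻⁴, so Δρ ≈ 0.5131 kg m⁻³.
N² = (g/ρ₀)·Δρ/Δz = g·(Δρ/ρ₀)/Δz = 9.8 × 5.006 × 10⁻⁴ / 90 = 5.4510 × 10⁻⁵ s⁻².
N = √(5.4510 × 10⁻⁵) = 7.3831 × 10⁻³ rad s⁻¹ → T = 2π/N = 851.02 s = 14.184 min ≈ 14.2 min.

14.2 min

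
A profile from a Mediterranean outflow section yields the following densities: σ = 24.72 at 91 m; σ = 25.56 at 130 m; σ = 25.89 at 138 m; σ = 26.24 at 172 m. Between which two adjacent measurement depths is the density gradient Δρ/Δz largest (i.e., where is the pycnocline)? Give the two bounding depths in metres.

Compute the density gradient over each adjacent pair:
  91–130 m: Δρ/Δz = 0.84/39 = 0.022 kg m⁻⁴
  130–138 m: Δρ/Δz = 0.33/8 = 0.041 kg m⁻⁴
  138–172 m: Δρ/Δz = 0.35/34 = 0.010 kg m⁻⁴
The largest gradient is in the 130–138 m interval — the pycnocline.

130–138 m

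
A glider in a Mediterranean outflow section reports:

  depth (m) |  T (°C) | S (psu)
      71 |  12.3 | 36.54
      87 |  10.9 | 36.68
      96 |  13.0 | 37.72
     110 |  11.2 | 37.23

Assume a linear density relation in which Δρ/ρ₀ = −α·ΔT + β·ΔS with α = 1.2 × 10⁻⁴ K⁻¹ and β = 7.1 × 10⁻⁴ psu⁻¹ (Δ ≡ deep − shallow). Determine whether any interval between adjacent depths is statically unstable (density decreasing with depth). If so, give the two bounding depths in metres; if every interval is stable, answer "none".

Evaluate Δρ/ρ₀ = −αΔT + βΔS across each adjacent pair:
  71–87 m: −αΔT+βΔS = −(1.2 × 10⁻⁴)(-1.4)+(7.1 × 10⁻⁴)(+0.14) = 2.7 × 10⁻⁴ → stable
  87–96 m: −αΔT+βΔS = −(1.2 × 10⁻⁴)(+2.1)+(7.1 × 10⁻⁴)(+1.04) = 4.9 × 10⁻⁴ → stable
  96–110 m: −αΔT+βΔS = −(1.2 × 10⁻⁴)(-1.8)+(7.1 × 10⁻⁴)(-0.49) = -1.3 × 10⁻⁴ → UNSTABLE
The 96–110 m interval has Δρ < 0: lighter water underlies denser water.

96–110 m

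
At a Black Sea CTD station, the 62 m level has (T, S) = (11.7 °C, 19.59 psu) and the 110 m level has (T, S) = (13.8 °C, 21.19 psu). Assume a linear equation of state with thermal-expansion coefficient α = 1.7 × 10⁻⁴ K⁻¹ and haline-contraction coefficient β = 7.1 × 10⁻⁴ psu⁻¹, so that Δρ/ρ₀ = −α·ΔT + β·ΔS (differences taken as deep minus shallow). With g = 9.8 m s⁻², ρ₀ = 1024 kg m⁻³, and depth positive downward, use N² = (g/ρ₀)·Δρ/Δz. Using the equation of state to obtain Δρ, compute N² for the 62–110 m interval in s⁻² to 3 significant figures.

ΔT = +2.1 K, ΔS = +1.60 psu (deep − shallow).
Δρ/ρ₀ = −αΔT + βΔS = -3.57 × 10⁻⁴ + 1.136 × 10⁻³ = 7.79 × 10⁻⁴, so Δρ ≈ 0.7977 kg m⁻³.
N² = (g/ρ₀)·Δρ/Δz = g·(Δρ/ρ₀)/Δz = 9.8 × 7.79 × 10⁻⁴ / 48 = 1.5905 × 10⁻⁴ s⁻² ≈ 1.59 × 10⁻⁴ s⁻².

1.59 × 10⁻⁴ s⁻²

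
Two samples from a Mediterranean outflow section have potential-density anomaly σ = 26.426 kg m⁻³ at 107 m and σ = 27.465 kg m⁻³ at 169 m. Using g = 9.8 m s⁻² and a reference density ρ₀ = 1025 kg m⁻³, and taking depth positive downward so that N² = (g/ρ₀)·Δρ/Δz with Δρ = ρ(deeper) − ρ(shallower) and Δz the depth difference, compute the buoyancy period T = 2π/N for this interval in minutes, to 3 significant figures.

8.27 min

Δρ = 1027.465 − 1026.426 = 1.039 kg m⁻³ over Δz = 169 − 107 = 62 m.
N² = (9.8/1025) × (1.039/62) = 1.6022 × 10⁻⁴ s⁻².
N = √(1.6022 × 10⁻⁴) = 0.012658 rad s⁻¹, so T = 2π/N = 496.38 s = 8.2730 min ≈ 8.27 min.
N² > 0, so the interval is statically stable.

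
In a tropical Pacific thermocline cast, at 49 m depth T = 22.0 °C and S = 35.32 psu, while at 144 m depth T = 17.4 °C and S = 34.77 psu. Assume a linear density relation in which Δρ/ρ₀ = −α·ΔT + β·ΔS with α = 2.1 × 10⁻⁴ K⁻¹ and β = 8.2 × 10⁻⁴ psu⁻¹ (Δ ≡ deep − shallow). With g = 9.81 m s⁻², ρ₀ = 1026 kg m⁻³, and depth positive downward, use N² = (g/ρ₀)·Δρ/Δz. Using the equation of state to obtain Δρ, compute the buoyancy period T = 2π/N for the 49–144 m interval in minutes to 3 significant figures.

ΔT = -4.6 K, ΔS = -0.55 psu (deep − shallow).
Δρ/ρ₀ = −αΔT + βΔS = 9.66 × 10⁻⁴ − 4.51 × 10⁻⁴ = 5.15 × 10⁻⁴, so Δρ ≈ 0.5284 kg m⁻³.
N² = (g/ρ₀)·Δρ/Δz = g·(Δρ/ρ₀)/Δz = 9.81 × 5.15 × 10⁻⁴ / 95 = 5.3181 × 10⁻⁵ s⁻².
N = √(5.3181 × 10⁻⁵) = 7.2925 × 10⁻³ rad s⁻¹ → T = 2π/N = 861.60 s = 14.360 min ≈ 14.4 min.

14.4 min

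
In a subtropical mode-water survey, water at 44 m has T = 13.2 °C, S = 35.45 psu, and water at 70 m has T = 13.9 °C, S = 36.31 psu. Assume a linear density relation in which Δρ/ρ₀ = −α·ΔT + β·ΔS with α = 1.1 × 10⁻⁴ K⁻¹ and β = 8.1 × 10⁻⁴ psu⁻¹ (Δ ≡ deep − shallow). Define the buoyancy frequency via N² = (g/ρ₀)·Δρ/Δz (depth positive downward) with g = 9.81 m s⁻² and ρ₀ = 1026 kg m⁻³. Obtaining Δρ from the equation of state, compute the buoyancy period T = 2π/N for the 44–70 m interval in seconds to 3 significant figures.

ΔT = +0.7 K, ΔS = +0.86 psu (deep − shallow).
Δρ/ρ₀ = −αΔT + βΔS = -7.70 × 10⁻⁵ + 6.966 × 10⁻⁴ = 6.196 × 10⁻⁴, so Δρ ≈ 0.6357 kg m⁻³.
N² = (g/ρ₀)·Δρ/Δz = g·(Δρ/ρ₀)/Δz = 9.81 × 6.196 × 10⁻⁴ / 26 = 2.3378 × 10⁻⁴ s⁻².
N = √(2.3378 × 10⁻⁴) = 0.015290 rad s⁻¹ → T = 2π/N = 410.93 s ≈ 411 s.

411 s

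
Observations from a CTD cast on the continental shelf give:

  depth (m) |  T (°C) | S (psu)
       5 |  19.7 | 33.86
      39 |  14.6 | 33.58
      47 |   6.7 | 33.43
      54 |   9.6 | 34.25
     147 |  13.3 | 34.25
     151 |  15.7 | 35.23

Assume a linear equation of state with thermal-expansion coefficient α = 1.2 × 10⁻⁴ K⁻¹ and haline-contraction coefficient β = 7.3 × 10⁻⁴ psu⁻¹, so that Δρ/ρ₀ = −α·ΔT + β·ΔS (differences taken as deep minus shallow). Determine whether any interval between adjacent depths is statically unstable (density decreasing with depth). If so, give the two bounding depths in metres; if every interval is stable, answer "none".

Evaluate Δρ/ρ₀ = −αΔT + βΔS across each adjacent pair:
  5–39 m: −αΔT+βΔS = −(1.2 × 10⁻⁴)(-5.1)+(7.3 × 10⁻⁴)(-0.28) = 4.1 × 10⁻⁴ → stable
  39–47 m: −αΔT+βΔS = −(1.2 × 10⁻⁴)(-7.9)+(7.3 × 10⁻⁴)(-0.15) = 8.4 × 10⁻⁴ → stable
  47–54 m: −αΔT+βΔS = −(1.2 × 10⁻⁴)(+2.9)+(7.3 × 10⁻⁴)(+0.82) = 2.5 × 10⁻⁴ → stable
  54–147 m: −αΔT+βΔS = −(1.2 × 10⁻⁴)(+3.7)+(7.3 × 10⁻⁴)(+0.00) = -4.4 × 10⁻⁴ → UNSTABLE
  147–151 m: −αΔT+βΔS = −(1.2 × 10⁻⁴)(+2.4)+(7.3 × 10⁻⁴)(+0.98) = 4.3 × 10⁻⁴ → stable
The 54–147 m interval has Δρ < 0: lighter water underlies denser water.

54–147 m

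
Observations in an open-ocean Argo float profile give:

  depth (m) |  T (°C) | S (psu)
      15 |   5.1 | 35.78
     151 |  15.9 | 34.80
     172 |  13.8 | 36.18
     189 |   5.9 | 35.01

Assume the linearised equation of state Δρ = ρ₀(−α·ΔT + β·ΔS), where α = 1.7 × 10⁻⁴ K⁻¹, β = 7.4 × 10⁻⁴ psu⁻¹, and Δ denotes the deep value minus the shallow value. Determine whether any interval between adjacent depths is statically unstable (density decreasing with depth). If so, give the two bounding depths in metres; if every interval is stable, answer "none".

15–151 m

Evaluate Δρ/ρ₀ = −αΔT + βΔS across each adjacent pair:
  15–151 m: −αΔT+βΔS = −(1.7 × 10⁻⁴)(+10.8)+(7.4 × 10⁻⁴)(-0.98) = -2.6 × 10⁻³ → UNSTABLE
  151–172 m: −αΔT+βΔS = −(1.7 × 10⁻⁴)(-2.1)+(7.4 × 10⁻⁴)(+1.38) = 1.4 × 10⁻³ → stable
  172–189 m: −αΔT+βΔS = −(1.7 × 10⁻⁴)(-7.9)+(7.4 × 10⁻⁴)(-1.17) = 4.8 × 10⁻⁴ → stable
The 15–151 m interval has Δρ < 0: lighter water underlies denser water.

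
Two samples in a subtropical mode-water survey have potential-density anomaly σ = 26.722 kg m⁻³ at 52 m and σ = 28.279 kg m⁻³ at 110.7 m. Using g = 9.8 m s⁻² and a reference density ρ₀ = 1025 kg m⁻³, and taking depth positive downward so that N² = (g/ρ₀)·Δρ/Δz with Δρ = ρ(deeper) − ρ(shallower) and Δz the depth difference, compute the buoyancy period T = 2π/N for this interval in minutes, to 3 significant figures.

Δρ = 1028.279 − 1026.722 = 1.557 kg m⁻³ over Δz = 110.7 − 52 = 58.7 m.
N² = (9.8/1025) × (1.557/58.7) = 2.5360 × 10⁻⁴ s⁻².
N = √(2.5360 × 10⁻⁴) = 0.015925 rad s⁻¹, so T = 2π/N = 394.55 s = 6.5758 min ≈ 6.58 min.
N² > 0, so the interval is statically stable.

6.58 min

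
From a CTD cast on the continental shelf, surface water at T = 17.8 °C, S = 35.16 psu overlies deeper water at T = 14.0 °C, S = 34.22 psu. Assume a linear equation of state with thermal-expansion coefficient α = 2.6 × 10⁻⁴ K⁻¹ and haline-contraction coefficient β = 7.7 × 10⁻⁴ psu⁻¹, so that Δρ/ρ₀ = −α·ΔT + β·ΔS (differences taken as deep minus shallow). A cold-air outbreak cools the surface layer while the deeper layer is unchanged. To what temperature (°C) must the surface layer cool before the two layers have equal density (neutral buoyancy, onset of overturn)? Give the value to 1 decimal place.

16.8 °C

Neutral buoyancy requires Δρ = 0, i.e. −α(T_deep − T_surf′) + β(S_deep − S_surf) = 0.
T_surf′ = T_deep − (β/α)·ΔS = 14.0 − (7.7 × 10⁻⁴/2.6 × 10⁻⁴)·(-0.94) = 16.784 °C.
Cooling required: 17.8 − (16.784) = 1.016 °C.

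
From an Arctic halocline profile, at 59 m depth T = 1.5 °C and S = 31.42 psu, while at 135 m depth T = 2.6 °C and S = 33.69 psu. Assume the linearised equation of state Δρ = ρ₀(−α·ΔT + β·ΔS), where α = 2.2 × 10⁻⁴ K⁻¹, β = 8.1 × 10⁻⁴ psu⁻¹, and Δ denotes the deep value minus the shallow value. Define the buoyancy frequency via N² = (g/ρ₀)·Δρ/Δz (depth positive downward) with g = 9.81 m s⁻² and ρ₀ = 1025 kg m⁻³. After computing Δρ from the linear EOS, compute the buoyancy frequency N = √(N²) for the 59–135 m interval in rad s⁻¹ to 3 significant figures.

0.0144 rad s⁻¹

ΔT = +1.1 K, ΔS = +2.27 psu (deep − shallow).
Δρ/ρ₀ = −αΔT + βΔS = -2.42 × 10⁻⁴ + 1.8387 × 10⁻³ = 1.5967 × 10⁻³, so Δρ ≈ 1.637 kg m⁻³.
N² = (g/ρ₀)·Δρ/Δz = g·(Δρ/ρ₀)/Δz = 9.81 × 1.5967 × 10⁻³ / 76 = 2.0610 × 10⁻⁴ s⁻².
N = √(2.0610 × 10⁻⁴) = 0.014356 rad s⁻¹ ≈ 0.0144 rad s⁻¹.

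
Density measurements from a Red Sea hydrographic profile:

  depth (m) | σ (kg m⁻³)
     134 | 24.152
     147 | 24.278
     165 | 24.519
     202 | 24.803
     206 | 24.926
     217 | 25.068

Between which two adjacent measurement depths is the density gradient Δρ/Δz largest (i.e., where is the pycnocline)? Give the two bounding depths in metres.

202–206 m

Compute the density gradient over each adjacent pair:
  134–147 m: Δρ/Δz = 0.126/13 = 9.7 × 10⁻³ kg m⁻⁴
  147–165 m: Δρ/Δz = 0.241/18 = 0.013 kg m⁻⁴
  165–202 m: Δρ/Δz = 0.284/37 = 7.7 × 10⁻³ kg m⁻⁴
  202–206 m: Δρ/Δz = 0.123/4 = 0.031 kg m⁻⁴
  206–217 m: Δρ/Δz = 0.142/11 = 0.013 kg m⁻⁴
The largest gradient is in the 202–206 m interval — the pycnocline.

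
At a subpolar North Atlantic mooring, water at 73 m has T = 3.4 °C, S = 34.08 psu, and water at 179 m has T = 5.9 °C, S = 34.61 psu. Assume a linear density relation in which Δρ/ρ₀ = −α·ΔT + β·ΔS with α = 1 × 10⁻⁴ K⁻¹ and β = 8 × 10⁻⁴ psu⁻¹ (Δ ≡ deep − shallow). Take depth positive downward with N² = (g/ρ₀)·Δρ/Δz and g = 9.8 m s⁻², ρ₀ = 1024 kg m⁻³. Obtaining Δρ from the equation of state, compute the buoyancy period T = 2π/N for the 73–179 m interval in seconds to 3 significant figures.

1.57 × 10³ s

ΔT = +2.5 K, ΔS = +0.53 psu (deep − shallow).
Δρ/ρ₀ = −αΔT + βΔS = -2.50 × 10⁻⁴ + 4.24 × 10⁻⁴ = 1.74 × 10⁻⁴, so Δρ ≈ 0.1782 kg m⁻³.
N² = (g/ρ₀)·Δρ/Δz = g·(Δρ/ρ₀)/Δz = 9.8 × 1.74 × 10⁻⁴ / 106 = 1.6087 × 10⁻⁵ s⁻².
N = √(1.6087 × 10⁻⁵) = 4.0109 × 10⁻³ rad s⁻¹ → T = 2π/N = 1.5665 × 10³ s ≈ 1.57 × 10³ s.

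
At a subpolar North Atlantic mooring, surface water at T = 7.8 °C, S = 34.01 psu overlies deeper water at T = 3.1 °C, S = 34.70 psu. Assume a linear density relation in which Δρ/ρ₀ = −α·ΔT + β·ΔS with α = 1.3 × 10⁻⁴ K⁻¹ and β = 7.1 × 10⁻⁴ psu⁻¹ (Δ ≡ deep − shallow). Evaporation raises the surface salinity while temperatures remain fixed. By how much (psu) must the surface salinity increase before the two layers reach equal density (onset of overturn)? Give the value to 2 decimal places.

Neutral buoyancy requires −α(T_deep − T_surf) + β(S_deep − S_surf′) = 0.
S_surf′ = S_deep − (α/β)·ΔT = 34.70 − (1.3 × 10⁻⁴/7.1 × 10⁻⁴)·(-4.7) = 35.5606 psu.
Increase required: 35.5606 − 34.01 = 1.5506 psu.

1.55 psu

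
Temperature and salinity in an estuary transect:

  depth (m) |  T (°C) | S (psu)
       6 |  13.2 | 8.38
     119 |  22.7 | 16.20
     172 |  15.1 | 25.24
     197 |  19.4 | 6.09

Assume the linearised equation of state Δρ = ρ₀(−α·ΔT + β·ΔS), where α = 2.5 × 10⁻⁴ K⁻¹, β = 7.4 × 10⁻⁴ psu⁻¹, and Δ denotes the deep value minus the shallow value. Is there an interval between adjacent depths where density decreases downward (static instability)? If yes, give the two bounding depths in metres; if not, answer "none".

Evaluate Δρ/ρ₀ = −αΔT + βΔS across each adjacent pair:
  6–119 m: −αΔT+βΔS = −(2.5 × 10⁻⁴)(+9.5)+(7.4 × 10⁻⁴)(+7.82) = 3.4 × 10⁻³ → stable
  119–172 m: −αΔT+βΔS = −(2.5 × 10⁻⁴)(-7.6)+(7.4 × 10⁻⁴)(+9.04) = 8.6 × 10⁻³ → stable
  172–197 m: −αΔT+βΔS = −(2.5 × 10⁻⁴)(+4.3)+(7.4 × 10⁻⁴)(-19.15) = -0.015 → UNSTABLE
The 172–197 m interval has Δρ < 0: lighter water underlies denser water.

172–197 m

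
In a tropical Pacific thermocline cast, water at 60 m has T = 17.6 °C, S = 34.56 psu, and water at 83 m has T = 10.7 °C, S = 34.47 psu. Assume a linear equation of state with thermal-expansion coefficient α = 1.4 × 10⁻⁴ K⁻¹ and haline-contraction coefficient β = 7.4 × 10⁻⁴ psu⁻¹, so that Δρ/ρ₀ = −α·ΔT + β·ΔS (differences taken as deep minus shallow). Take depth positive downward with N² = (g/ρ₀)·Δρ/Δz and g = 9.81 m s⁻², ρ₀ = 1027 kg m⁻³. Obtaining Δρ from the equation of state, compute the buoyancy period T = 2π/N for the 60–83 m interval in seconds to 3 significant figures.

ΔT = -6.9 K, ΔS = -0.09 psu (deep − shallow).
Δρ/ρ₀ = −αΔT + βΔS = 9.66 × 10⁻⁴ − 6.66 × 10⁻⁵ = 8.994 × 10⁻⁴, so Δρ ≈ 0.9237 kg m⁻³.
N² = (g/ρ₀)·Δρ/Δz = g·(Δρ/ρ₀)/Δz = 9.81 × 8.994 × 10⁻⁴ / 23 = 3.8361 × 10⁻⁴ s⁻².
N = √(3.8361 × 10⁻⁴) = 0.019586 rad s⁻¹ → T = 2π/N = 320.80 s ≈ 321 s.

321 s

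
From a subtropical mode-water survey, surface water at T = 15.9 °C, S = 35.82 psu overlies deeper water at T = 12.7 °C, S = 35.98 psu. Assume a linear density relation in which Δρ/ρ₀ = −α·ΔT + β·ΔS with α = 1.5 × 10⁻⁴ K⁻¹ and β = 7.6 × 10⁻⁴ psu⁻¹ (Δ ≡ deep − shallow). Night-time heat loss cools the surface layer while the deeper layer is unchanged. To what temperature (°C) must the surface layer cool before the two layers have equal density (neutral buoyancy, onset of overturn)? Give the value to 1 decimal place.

11.9 °C

Neutral buoyancy requires Δρ = 0, i.e. −α(T_deep − T_surf′) + β(S_deep − S_surf) = 0.
T_surf′ = T_deep − (β/α)·ΔS = 12.7 − (7.6 × 10⁻⁴/1.5 × 10⁻⁴)·(+0.16) = 11.889 °C.
Cooling required: 15.9 − (11.889) = 4.011 °C.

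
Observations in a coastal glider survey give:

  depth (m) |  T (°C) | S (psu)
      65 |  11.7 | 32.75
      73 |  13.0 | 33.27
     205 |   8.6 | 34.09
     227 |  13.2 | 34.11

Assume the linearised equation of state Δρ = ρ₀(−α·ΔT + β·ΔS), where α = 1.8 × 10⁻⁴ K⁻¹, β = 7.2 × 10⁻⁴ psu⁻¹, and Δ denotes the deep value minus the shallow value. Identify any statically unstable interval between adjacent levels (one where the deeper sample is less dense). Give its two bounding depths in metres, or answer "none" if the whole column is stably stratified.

Evaluate Δρ/ρ₀ = −αΔT + βΔS across each adjacent pair:
  65–73 m: −αΔT+βΔS = −(1.8 × 10⁻⁴)(+1.3)+(7.2 × 10⁻⁴)(+0.52) = 1.4 × 10⁻⁴ → stable
  73–205 m: −αΔT+βΔS = −(1.8 × 10⁻⁴)(-4.4)+(7.2 × 10⁻⁴)(+0.82) = 1.4 × 10⁻³ → stable
  205–227 m: −αΔT+βΔS = −(1.8 × 10⁻⁴)(+4.6)+(7.2 × 10⁻⁴)(+0.02) = -8.1 × 10⁻⁴ → UNSTABLE
The 205–227 m interval has Δρ < 0: lighter water underlies denser water.

205–227 m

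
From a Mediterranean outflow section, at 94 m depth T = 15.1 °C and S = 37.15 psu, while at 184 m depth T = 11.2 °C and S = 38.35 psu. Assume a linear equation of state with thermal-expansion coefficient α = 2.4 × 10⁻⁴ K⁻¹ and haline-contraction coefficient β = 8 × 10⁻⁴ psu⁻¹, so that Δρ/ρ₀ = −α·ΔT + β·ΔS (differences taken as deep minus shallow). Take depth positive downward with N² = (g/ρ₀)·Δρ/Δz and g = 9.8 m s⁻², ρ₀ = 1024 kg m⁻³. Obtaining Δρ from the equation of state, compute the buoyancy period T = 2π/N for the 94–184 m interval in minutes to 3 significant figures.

ΔT = -3.9 K, ΔS = +1.20 psu (deep − shallow).
Δρ/ρ₀ = −αΔT + βΔS = 9.36 × 10⁻⁴ + 9.60 × 10⁻⁴ = 1.896 × 10⁻³, so Δρ ≈ 1.942 kg m⁻³.
N² = (g/ρ₀)·Δρ/Δz = g·(Δρ/ρ₀)/Δz = 9.8 × 1.896 × 10⁻³ / 90 = 2.0645 × 10⁻⁴ s⁻².
N = √(2.0645 × 10⁻⁴) = 0.014368 rad s⁻¹ → T = 2π/N = 437.30 s = 7.2883 min ≈ 7.29 min.

7.29 min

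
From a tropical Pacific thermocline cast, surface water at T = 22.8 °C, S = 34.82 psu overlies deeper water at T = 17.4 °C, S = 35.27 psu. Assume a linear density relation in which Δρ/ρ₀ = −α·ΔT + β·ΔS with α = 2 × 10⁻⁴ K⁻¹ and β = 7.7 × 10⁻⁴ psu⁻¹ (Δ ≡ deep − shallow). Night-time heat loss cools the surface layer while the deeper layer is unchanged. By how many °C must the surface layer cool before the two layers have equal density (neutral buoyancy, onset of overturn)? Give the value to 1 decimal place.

7.1 °C

Neutral buoyancy requires Δρ = 0, i.e. −α(T_deep − T_surf′) + β(S_deep − S_surf) = 0.
T_surf′ = T_deep − (β/α)·ΔS = 17.4 − (7.7 × 10⁻⁴/2 × 10⁻⁴)·(+0.45) = 15.667 °C.
Cooling required: 22.8 − (15.667) = 7.133 °C.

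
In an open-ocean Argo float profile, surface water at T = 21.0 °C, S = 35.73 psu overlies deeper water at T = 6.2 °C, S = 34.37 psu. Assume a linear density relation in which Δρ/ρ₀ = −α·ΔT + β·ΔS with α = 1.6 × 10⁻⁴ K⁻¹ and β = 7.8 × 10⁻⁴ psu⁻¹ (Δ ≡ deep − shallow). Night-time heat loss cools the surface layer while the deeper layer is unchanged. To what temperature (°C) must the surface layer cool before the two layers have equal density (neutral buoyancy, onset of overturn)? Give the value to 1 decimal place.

12.8 °C

Neutral buoyancy requires Δρ = 0, i.e. −α(T_deep − T_surf′) + β(S_deep − S_surf) = 0.
T_surf′ = T_deep − (β/α)·ΔS = 6.2 − (7.8 × 10⁻⁴/1.6 × 10⁻⁴)·(-1.36) = 12.830 °C.
Cooling required: 21.0 − (12.830) = 8.170 °C.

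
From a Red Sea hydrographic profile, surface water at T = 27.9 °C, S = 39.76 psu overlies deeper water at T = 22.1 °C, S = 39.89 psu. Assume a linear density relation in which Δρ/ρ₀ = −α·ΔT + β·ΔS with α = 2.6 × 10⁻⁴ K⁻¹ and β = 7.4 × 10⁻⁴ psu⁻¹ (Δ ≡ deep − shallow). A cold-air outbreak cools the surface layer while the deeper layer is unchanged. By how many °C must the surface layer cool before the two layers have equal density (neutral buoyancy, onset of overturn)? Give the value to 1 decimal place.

Neutral buoyancy requires Δρ = 0, i.e. −α(T_deep − T_surf′) + β(S_deep − S_surf) = 0.
T_surf′ = T_deep − (β/α)·ΔS = 22.1 − (7.4 × 10⁻⁴/2.6 × 10⁻⁴)·(+0.13) = 21.730 °C.
Cooling required: 27.9 − (21.730) = 6.170 °C.

6.2 °C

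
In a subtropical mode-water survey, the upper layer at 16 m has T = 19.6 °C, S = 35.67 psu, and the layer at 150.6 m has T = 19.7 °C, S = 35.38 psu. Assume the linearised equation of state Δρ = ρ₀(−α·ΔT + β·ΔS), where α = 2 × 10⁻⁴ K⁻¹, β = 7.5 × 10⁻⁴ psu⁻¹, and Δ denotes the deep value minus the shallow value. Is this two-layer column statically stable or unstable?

ΔT = 19.7 − 19.6 = +0.1 K and ΔS = 35.38 − 35.67 = -0.29 psu (deep − shallow).
−αΔT = -2.00 × 10⁻⁵; βΔS = -2.175 × 10⁻⁴; sum Δρ/ρ₀ = -2.375 × 10⁻⁴.
Δρ/ρ₀ < 0, so Δρ < 0: deeper water is lighter → statically unstable; the column would overturn.

unstable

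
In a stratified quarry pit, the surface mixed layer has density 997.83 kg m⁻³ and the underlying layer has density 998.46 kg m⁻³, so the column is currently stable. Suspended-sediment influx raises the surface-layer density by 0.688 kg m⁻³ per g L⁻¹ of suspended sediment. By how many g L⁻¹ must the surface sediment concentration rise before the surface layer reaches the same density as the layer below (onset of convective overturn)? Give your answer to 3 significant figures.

0.916 g L⁻¹

Density deficit of the surface layer: 998.46 − 997.83 = 0.63 kg m⁻³.
Required change = 0.63 / 0.688 = 0.916 g L⁻¹.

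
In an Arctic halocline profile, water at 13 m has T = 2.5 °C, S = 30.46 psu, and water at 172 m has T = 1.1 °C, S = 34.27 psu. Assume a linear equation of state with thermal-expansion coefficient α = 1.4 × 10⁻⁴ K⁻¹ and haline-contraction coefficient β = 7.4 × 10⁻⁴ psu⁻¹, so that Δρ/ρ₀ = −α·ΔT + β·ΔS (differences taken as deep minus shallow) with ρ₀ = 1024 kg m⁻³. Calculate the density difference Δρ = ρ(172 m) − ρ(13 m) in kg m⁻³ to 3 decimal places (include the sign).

ΔT = -1.4 K, ΔS = +3.81 psu (deep − shallow).
Δρ/ρ₀ = −(1.4 × 10⁻⁴)(-1.4) + (7.4 × 10⁻⁴)(+3.81) = 3.0154 × 10⁻³.
Δρ = 1024 × (3.0154 × 10⁻³) = +3.088 kg m⁻³.
Positive Δρ: denser below, stable.

+3.088 kg m⁻³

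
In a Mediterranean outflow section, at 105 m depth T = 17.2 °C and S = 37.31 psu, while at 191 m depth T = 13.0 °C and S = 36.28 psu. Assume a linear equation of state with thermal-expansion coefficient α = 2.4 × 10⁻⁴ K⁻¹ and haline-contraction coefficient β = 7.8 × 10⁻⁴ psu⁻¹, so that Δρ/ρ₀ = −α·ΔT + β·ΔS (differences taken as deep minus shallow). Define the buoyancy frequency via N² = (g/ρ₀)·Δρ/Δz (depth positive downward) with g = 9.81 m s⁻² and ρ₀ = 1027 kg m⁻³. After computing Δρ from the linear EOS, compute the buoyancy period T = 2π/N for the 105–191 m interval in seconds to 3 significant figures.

1.30 × 10³ s

ΔT = -4.2 K, ΔS = -1.03 psu (deep − shallow).
Δρ/ρ₀ = −αΔT + βΔS = 1.008 × 10⁻³ − 8.034 × 10⁻⁴ = 2.046 × 10⁻⁴, so Δρ ≈ 0.2101 kg m⁻³.
N² = (g/ρ₀)·Δρ/Δz = g·(Δρ/ρ₀)/Δz = 9.81 × 2.046 × 10⁻⁴ / 86 = 2.3339 × 10⁻⁵ s⁻².
N = √(2.3339 × 10⁻⁵) = 4.8310 × 10⁻³ rad s⁻¹ → T = 2π/N = 1.3006 × 10³ s ≈ 1.30 × 10³ s.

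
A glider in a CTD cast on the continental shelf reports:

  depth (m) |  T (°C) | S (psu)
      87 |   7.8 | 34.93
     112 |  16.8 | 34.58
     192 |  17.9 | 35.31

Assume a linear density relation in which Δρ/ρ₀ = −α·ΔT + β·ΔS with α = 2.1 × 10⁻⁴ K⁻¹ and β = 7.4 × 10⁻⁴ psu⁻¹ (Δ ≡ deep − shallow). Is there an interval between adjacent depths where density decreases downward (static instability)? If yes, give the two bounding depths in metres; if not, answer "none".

87–112 m

Evaluate Δρ/ρ₀ = −αΔT + βΔS across each adjacent pair:
  87–112 m: −αΔT+βΔS = −(2.1 × 10⁻⁴)(+9.0)+(7.4 × 10⁻⁴)(-0.35) = -2.1 × 10⁻³ → UNSTABLE
  112–192 m: −αΔT+βΔS = −(2.1 × 10⁻⁴)(+1.1)+(7.4 × 10⁻⁴)(+0.73) = 3.1 × 10⁻⁴ → stable
The 87–112 m interval has Δρ < 0: lighter water underlies denser water.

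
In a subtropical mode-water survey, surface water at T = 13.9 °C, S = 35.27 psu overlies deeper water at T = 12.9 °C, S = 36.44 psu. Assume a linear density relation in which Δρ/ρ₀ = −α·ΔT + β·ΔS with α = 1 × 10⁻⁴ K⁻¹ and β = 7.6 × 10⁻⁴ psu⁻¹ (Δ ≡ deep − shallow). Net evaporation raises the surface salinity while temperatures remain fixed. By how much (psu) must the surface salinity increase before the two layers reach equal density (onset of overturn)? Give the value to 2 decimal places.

Neutral buoyancy requires −α(T_deep − T_surf) + β(S_deep − S_surf′) = 0.
S_surf′ = S_deep − (α/β)·ΔT = 36.44 − (1 × 10⁻⁴/7.6 × 10⁻⁴)·(-1.0) = 36.5716 psu.
Increase required: 36.5716 − 35.27 = 1.3016 psu.

1.30 psu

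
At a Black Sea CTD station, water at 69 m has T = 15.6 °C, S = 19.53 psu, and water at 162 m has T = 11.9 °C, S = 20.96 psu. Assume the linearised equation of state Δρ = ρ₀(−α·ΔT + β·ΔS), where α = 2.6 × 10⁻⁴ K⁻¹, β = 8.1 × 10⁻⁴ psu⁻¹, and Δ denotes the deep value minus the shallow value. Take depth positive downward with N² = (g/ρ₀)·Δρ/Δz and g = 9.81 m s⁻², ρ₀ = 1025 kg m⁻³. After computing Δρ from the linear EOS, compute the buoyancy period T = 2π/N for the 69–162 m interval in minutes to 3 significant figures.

ΔT = -3.7 K, ΔS = +1.43 psu (deep − shallow).
Δρ/ρ₀ = −αΔT + βΔS = 9.62 × 10⁻⁴ + 1.1583 × 10⁻³ = 2.1203 × 10⁻³, so Δρ ≈ 2.173 kg m⁻³.
N² = (g/ρ₀)·Δρ/Δz = g·(Δρ/ρ₀)/Δz = 9.81 × 2.1203 × 10⁻³ / 93 = 2.2366 × 10⁻⁴ s⁻².
N = √(2.2366 × 10⁻⁴) = 0.014955 rad s⁻¹ → T = 2π/N = 420.14 s = 7.0023 min ≈ 7.00 min.

7.00 min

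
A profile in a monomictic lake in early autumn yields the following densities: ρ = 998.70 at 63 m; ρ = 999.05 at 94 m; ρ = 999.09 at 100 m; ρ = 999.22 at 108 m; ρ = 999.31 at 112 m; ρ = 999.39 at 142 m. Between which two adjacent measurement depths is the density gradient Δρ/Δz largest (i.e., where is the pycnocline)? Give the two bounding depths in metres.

Compute the density gradient over each adjacent pair:
  63–94 m: Δρ/Δz = 0.35/31 = 0.011 kg m⁻⁴
  94–100 m: Δρ/Δz = 0.04/6 = 6.7 × 10⁻³ kg m⁻⁴
  100–108 m: Δρ/Δz = 0.13/8 = 0.016 kg m⁻⁴
  108–112 m: Δρ/Δz = 0.09/4 = 0.022 kg m⁻⁴
  112–142 m: Δρ/Δz = 0.08/30 = 2.7 × 10⁻³ kg m⁻⁴
The largest gradient is in the 108–112 m interval — the pycnocline.

108–112 m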